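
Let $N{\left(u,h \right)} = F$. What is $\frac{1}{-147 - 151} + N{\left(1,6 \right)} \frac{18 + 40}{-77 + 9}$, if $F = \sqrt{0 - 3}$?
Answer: $- \frac{1}{298} - \frac{29 i \sqrt{3}}{34} \approx -0.0033557 - 1.4773 i$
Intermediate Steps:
$F = i \sqrt{3}$ ($F = \sqrt{-3} = i \sqrt{3} \approx 1.732 i$)
$N{\left(u,h \right)} = i \sqrt{3}$
$\frac{1}{-147 - 151} + N{\left(1,6 \right)} \frac{18 + 40}{-77 + 9} = \frac{1}{-147 - 151} + i \sqrt{3} \frac{18 + 40}{-77 + 9} = \frac{1}{-298} + i \sqrt{3} \frac{58}{-68} = - \frac{1}{298} + i \sqrt{3} \cdot 58 \left(- \frac{1}{68}\right) = - \frac{1}{298} + i \sqrt{3} \left(- \frac{29}{34}\right) = - \frac{1}{298} - \frac{29 i \sqrt{3}}{34}$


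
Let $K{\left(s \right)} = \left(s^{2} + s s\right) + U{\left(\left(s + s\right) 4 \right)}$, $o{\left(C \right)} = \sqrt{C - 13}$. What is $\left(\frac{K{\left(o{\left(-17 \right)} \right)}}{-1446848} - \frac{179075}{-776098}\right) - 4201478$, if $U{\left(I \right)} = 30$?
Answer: $- \frac{40670878492839717}{9680136544} \approx -4.2015 \cdot 10^{6}$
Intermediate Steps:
$o{\left(C \right)} = \sqrt{-13 + C}$
$K{\left(s \right)} = 30 + 2 s^{2}$ ($K{\left(s \right)} = \left(s^{2} + s s\right) + 30 = \left(s^{2} + s^{2}\right) + 30 = 2 s^{2} + 30 = 30 + 2 s^{2}$)
$\left(\frac{K{\left(o{\left(-17 \right)} \right)}}{-1446848} - \frac{179075}{-776098}\right) - 4201478 = \left(\frac{30 + 2 \left(\sqrt{-13 - 17}\right)^{2}}{-1446848} - \frac{179075}{-776098}\right) - 4201478 = \left(\left(30 + 2 \left(\sqrt{-30}\right)^{2}\right) \left(- \frac{1}{1446848}\right) - - \frac{6175}{26762}\right) - 4201478 = \left(\left(30 + 2 \left(i \sqrt{30}\right)^{2}\right) \left(- \frac{1}{1446848}\right) + \frac{6175}{26762}\right) - 4201478 = \left(\left(30 + 2 \left(-30\right)\right) \left(- \frac{1}{1446848}\right) + \frac{6175}{26762}\right) - 4201478 = \left(\left(30 - 60\right) \left(- \frac{1}{1446848}\right) + \frac{6175}{26762}\right) - 4201478 = \left(\left(-30\right) \left(- \frac{1}{1446848}\right) + \frac{6175}{26762}\right) - 4201478 = \left(\frac{15}{723424} + \frac{6175}{26762}\right) - 4201478 = \frac{2233772315}{9680136544} - 4201478 = - \frac{40670878492839717}{9680136544}$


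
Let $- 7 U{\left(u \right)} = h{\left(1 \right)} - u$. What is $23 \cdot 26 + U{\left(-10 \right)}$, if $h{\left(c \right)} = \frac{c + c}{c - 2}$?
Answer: $\frac{4178}{7} \approx 596.86$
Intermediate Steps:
$h{\left(c \right)} = \frac{2 c}{-2 + c}$
$U{\left(u \right)} = \frac{2}{7} + \frac{u}{7}$ ($U{\left(u \right)} = - \frac{2 \cdot 1 \frac{1}{-2 + 1} - u}{7} = - \frac{2 \cdot 1 \frac{1}{-1} - u}{7} = - \frac{2 \cdot 1 \left(-1\right) - u}{7} = - \frac{-2 - u}{7} = \frac{2}{7} + \frac{u}{7}$)
$23 \cdot 26 + U{\left(-10 \right)} = 23 \cdot 26 + \left(\frac{2}{7} + \frac{1}{7} \left(-10\right)\right) = 598 + \left(\frac{2}{7} - \frac{10}{7}\right) = 598 - \frac{8}{7} = \frac{4178}{7}$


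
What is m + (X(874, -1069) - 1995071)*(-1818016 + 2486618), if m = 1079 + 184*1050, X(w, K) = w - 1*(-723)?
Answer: -1332840509069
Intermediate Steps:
X(w, K) = 723 + w (X(w, K) = w + 723 = 723 + w)
m = 194279 (m = 1079 + 193200 = 194279)
m + (X(874, -1069) - 1995071)*(-1818016 + 2486618) = 194279 + ((723 + 874) - 1995071)*(-1818016 + 2486618) = 194279 + (1597 - 1995071)*668602 = 194279 - 1993474*668602 = 194279 - 1332840703348 = -1332840509069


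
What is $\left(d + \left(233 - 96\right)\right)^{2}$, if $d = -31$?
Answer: $11236$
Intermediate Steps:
$\left(d + \left(233 - 96\right)\right)^{2} = \left(-31 + \left(233 - 96\right)\right)^{2} = \left(-31 + 137\right)^{2} = 106^{2} = 11236$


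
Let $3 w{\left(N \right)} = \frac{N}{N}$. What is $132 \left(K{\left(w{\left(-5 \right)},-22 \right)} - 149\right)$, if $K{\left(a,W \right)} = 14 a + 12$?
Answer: $-17468$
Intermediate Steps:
$w{\left(N \right)} = \frac{1}{3}$ ($w{\left(N \right)} = \frac{N \frac{1}{N}}{3} = \frac{1}{3} \cdot 1 = \frac{1}{3}$)
$K{\left(a,W \right)} = 12 + 14 a$
$132 \left(K{\left(w{\left(-5 \right)},-22 \right)} - 149\right) = 132 \left(\left(12 + 14 \cdot \frac{1}{3}\right) - 149\right) = 132 \left(\left(12 + \frac{14}{3}\right) - 149\right) = 132 \left(\frac{50}{3} - 149\right) = 132 \left(- \frac{397}{3}\right) = -17468$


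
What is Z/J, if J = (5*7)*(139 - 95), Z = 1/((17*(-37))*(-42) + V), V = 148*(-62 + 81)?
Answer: 1/45014200 ≈ 2.2215e-8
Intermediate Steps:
V = 2812 (V = 148*19 = 2812)
Z = 1/29230 (Z = 1/((17*(-37))*(-42) + 2812) = 1/(-629*(-42) + 2812) = 1/(26418 + 2812) = 1/29230 ≈ 3.4211e-5)
J = 1540 (J = 35*44 = 1540)
Z/J = (1/29230)/1540 = (1/29230)*(1/1540) = 1/45014200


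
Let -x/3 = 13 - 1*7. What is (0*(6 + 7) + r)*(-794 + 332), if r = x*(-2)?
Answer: -16632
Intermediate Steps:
x = -18 (x = -3*(13 - 1*7) = -3*(13 - 7) = -3*6 = -18)
r = 36 (r = -18*(-2) = 36)
(0*(6 + 7) + r)*(-794 + 332) = (0*(6 + 7) + 36)*(-794 + 332) = (0*13 + 36)*(-462) = (0 + 36)*(-462) = 36*(-462) = -16632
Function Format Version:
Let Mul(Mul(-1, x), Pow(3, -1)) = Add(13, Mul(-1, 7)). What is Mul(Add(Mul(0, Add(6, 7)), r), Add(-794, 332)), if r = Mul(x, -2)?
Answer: -16632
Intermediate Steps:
x = -18 (x = Mul(-3, Add(13, Mul(-1, 7))) = Mul(-3, Add(13, -7)) = Mul(-3, 6) = -18)
r = 36 (r = Mul(-18, -2) = 36)
Mul(Add(Mul(0, Add(6, 7)), r), Add(-794, 332)) = Mul(Add(Mul(0, Add(6, 7)), 36), Add(-794, 332)) = Mul(Add(Mul(0, 13), 36), -462) = Mul(Add(0, 36), -462) = Mul(36, -462) = -16632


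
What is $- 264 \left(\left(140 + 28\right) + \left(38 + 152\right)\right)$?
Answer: $-94512$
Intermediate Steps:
$- 264 \left(\left(140 + 28\right) + \left(38 + 152\right)\right) = - 264 \left(168 + 190\right) = \left(-264\right) 358 = -94512$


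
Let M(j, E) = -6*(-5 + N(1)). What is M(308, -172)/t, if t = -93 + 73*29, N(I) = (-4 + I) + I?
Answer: 21/1012 ≈ 0.020751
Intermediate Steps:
N(I) = -4 + 2*I
M(j, E) = 42 (M(j, E) = -6*(-5 + (-4 + 2*1)) = -6*(-5 + (-4 + 2)) = -6*(-5 - 2) = -6*(-7) = 42)
t = 2024 (t = -93 + 2117 = 2024)
M(308, -172)/t = 42/2024 = 42*(1/2024) = 21/1012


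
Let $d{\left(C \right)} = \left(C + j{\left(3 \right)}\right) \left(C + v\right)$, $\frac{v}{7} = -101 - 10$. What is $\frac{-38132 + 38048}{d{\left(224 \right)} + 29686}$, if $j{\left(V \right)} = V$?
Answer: $\frac{84}{95845} \approx 0.00087641$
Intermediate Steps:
$v = -777$ ($v = 7 \left(-101 - 10\right) = 7 \left(-111\right) = -777$)
$d{\left(C \right)} = \left(-777 + C\right) \left(3 + C\right)$ ($d{\left(C \right)} = \left(C + 3\right) \left(C - 777\right) = \left(3 + C\right) \left(-777 + C\right) = \left(-777 + C\right) \left(3 + C\right)$)
$\frac{-38132 + 38048}{d{\left(224 \right)} + 29686} = \frac{-38132 + 38048}{\left(-2331 + 224^{2} - 173376\right) + 29686} = - \frac{84}{\left(-2331 + 50176 - 173376\right) + 29686} = - \frac{84}{-125531 + 29686} = - \frac{84}{-95845} = \left(-84\right) \left(- \frac{1}{95845}\right) = \frac{84}{95845}$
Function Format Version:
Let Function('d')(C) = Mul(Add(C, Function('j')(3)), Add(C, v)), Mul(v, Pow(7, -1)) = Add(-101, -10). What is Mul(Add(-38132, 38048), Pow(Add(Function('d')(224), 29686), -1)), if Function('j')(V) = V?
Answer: Rational(84, 95845) ≈ 0.00087641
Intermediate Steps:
v = -777 (v = Mul(7, Add(-101, -10)) = Mul(7, -111) = -777)
Function('d')(C) = Mul(Add(-777, C), Add(3, C)) (Function('d')(C) = Mul(Add(C, 3), Add(C, -777)) = Mul(Add(3, C), Add(-777, C)) = Mul(Add(-777, C), Add(3, C)))
Mul(Add(-38132, 38048), Pow(Add(Function('d')(224), 29686), -1)) = Mul(Add(-38132, 38048), Pow(Add(Add(-2331, Pow(224, 2), Mul(-774, 224)), 29686), -1)) = Mul(-84, Pow(Add(Add(-2331, 50176, -173376), 29686), -1)) = Mul(-84, Pow(Add(-125531, 29686), -1)) = Mul(-84, Pow(-95845, -1)) = Mul(-84, Rational(-1, 95845)) = Rational(84, 95845)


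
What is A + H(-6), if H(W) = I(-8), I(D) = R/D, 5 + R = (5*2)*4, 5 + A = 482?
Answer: 3781/8 ≈ 472.63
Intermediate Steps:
A = 477 (A = -5 + 482 = 477)
R = 35 (R = -5 + (5*2)*4 = -5 + 10*4 = -5 + 40 = 35)
I(D) = 35/D
H(W) = -35/8 (H(W) = 35/(-8) = 35*(-1/8) = -35/8)
A + H(-6) = 477 - 35/8 = 3781/8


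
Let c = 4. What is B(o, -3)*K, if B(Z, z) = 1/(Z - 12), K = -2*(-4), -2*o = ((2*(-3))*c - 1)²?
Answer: -16/649 ≈ -0.024653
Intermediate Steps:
o = -625/2 (o = -((2*(-3))*4 - 1)²/2 = -(-6*4 - 1)²/2 = -(-24 - 1)²/2 = -½*(-25)² = -½*625 = -625/2 ≈ -312.50)
K = 8
B(Z, z) = 1/(-12 + Z)
B(o, -3)*K = 8/(-12 - 625/2) = 8/(-649/2) = -2/649*8 = -16/649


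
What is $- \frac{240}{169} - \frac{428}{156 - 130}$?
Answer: $- \frac{3022}{169} \approx -17.882$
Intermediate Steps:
$- \frac{240}{169} - \frac{428}{156 - 130} = \left(-240\right) \frac{1}{169} - \frac{428}{26} = - \frac{240}{169} - \frac{214}{13} = - \frac{3022}{169}$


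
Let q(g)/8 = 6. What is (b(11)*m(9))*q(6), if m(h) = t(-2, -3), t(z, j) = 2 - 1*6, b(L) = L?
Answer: -2112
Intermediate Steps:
q(g) = 48 (q(g) = 8*6 = 48)
t(z, j) = -4 (t(z, j) = 2 - 6 = -4)
m(h) = -4
(b(11)*m(9))*q(6) = (11*(-4))*48 = -44*48 = -2112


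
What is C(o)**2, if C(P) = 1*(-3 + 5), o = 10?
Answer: 4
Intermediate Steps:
C(P) = 2 (C(P) = 1*2 = 2)
C(o)**2 = 2**2 = 4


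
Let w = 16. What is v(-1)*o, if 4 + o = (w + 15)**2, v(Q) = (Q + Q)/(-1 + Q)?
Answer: 957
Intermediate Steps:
v(Q) = 2*Q/(-1 + Q) (v(Q) = (2*Q)/(-1 + Q) = 2*Q/(-1 + Q))
o = 957 (o = -4 + (16 + 15)**2 = -4 + 31**2 = -4 + 961 = 957)
v(-1)*o = (2*(-1)/(-1 - 1))*957 = (2*(-1)/(-2))*957 = (2*(-1)*(-1/2))*957 = 1*957 = 957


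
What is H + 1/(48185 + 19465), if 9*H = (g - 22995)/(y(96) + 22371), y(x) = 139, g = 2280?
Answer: -2594754/25380025 ≈ -0.10224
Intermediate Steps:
H = -1381/13506 (H = ((2280 - 22995)/(139 + 22371))/9 = (-20715/22510)/9 = (-20715*1/22510)/9 = (⅑)*(-4143/4502) = -1381/13506 ≈ -0.10225)
H + 1/(48185 + 19465) = -1381/13506 + 1/(48185 + 19465) = -1381/13506 + 1/67650 = -2594754/25380025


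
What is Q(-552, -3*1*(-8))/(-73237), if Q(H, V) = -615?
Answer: 615/73237 ≈ 0.0083974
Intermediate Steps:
Q(-552, -3*1*(-8))/(-73237) = -615/(-73237) = -615*(-1/73237) = 615/73237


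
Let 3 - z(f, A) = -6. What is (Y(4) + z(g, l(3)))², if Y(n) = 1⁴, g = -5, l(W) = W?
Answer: 100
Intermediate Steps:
z(f, A) = 9 (z(f, A) = 3 - 1*(-6) = 3 + 6 = 9)
Y(n) = 1
(Y(4) + z(g, l(3)))² = (1 + 9)² = 10² = 100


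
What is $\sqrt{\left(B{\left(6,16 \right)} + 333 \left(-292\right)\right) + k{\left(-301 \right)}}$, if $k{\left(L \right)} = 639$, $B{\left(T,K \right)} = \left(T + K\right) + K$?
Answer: $i \sqrt{96559} \approx 310.74 i$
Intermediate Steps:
$B{\left(T,K \right)} = T + 2 K$ ($B{\left(T,K \right)} = \left(K + T\right) + K = T + 2 K$)
$\sqrt{\left(B{\left(6,16 \right)} + 333 \left(-292\right)\right) + k{\left(-301 \right)}} = \sqrt{\left(\left(6 + 2 \cdot 16\right) + 333 \left(-292\right)\right) + 639} = \sqrt{\left(\left(6 + 32\right) - 97236\right) + 639} = \sqrt{\left(38 - 97236\right) + 639} = \sqrt{-97198 + 639} = \sqrt{-96559} = i \sqrt{96559}$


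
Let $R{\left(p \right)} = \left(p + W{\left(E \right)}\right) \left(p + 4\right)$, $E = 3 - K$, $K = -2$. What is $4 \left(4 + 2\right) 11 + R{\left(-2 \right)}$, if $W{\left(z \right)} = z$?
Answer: $270$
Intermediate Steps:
$E = 5$ ($E = 3 - -2 = 3 + 2 = 5$)
$R{\left(p \right)} = \left(4 + p\right) \left(5 + p\right)$ ($R{\left(p \right)} = \left(p + 5\right) \left(p + 4\right) = \left(5 + p\right) \left(4 + p\right) = \left(4 + p\right) \left(5 + p\right)$)
$4 \left(4 + 2\right) 11 + R{\left(-2 \right)} = 4 \left(4 + 2\right) 11 + \left(20 + \left(-2\right)^{2} + 9 \left(-2\right)\right) = 4 \cdot 6 \cdot 11 + \left(20 + 4 - 18\right) = 24 \cdot 11 + 6 = 264 + 6 = 270$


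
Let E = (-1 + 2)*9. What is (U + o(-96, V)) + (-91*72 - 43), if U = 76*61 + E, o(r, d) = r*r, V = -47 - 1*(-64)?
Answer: 7266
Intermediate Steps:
V = 17 (V = -47 + 64 = 17)
E = 9 (E = 1*9 = 9)
o(r, d) = r**2
U = 4645 (U = 76*61 + 9 = 4636 + 9 = 4645)
(U + o(-96, V)) + (-91*72 - 43) = (4645 + (-96)**2) + (-91*72 - 43) = (4645 + 9216) + (-6552 - 43) = 13861 - 6595 = 7266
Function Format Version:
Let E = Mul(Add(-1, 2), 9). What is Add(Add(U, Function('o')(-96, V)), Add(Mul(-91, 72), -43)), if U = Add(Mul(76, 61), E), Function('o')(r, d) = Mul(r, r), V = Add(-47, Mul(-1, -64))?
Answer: 7266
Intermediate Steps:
V = 17 (V = Add(-47, 64) = 17)
E = 9 (E = Mul(1, 9) = 9)
Function('o')(r, d) = Pow(r, 2)
U = 4645 (U = Add(Mul(76, 61), 9) = Add(4636, 9) = 4645)
Add(Add(U, Function('o')(-96, V)), Add(Mul(-91, 72), -43)) = Add(Add(4645, Pow(-96, 2)), Add(Mul(-91, 72), -43)) = Add(Add(4645, 9216), Add(-6552, -43)) = Add(13861, -6595) = 7266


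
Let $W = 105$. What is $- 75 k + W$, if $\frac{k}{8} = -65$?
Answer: $39105$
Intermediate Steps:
$k = -520$ ($k = 8 \left(-65\right) = -520$)
$- 75 k + W = \left(-75\right) \left(-520\right) + 105 = 39000 + 105 = 39105$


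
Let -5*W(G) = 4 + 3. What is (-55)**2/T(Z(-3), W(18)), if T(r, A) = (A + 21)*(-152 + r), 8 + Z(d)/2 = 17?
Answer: -15125/13132 ≈ -1.1518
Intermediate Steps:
Z(d) = 18 (Z(d) = -16 + 2*17 = -16 + 34 = 18)
W(G) = -7/5 (W(G) = -(4 + 3)/5 = -1/5*7 = -7/5)
T(r, A) = (-152 + r)*(21 + A) (T(r, A) = (21 + A)*(-152 + r) = (-152 + r)*(21 + A))
(-55)**2/T(Z(-3), W(18)) = (-55)**2/(-3192 - 152*(-7/5) + 21*18 - 7/5*18) = 3025/(-3192 + 1064/5 + 378 - 126/5) = 3025/(-13132/5) = 3025*(-5/13132) = -15125/13132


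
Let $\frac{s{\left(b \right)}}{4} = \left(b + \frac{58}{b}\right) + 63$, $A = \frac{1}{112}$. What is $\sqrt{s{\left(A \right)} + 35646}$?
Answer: $\frac{\sqrt{12128879}}{14} \approx 248.76$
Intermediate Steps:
$A = \frac{1}{112} \approx 0.0089286$
$s{\left(b \right)} = 252 + 4 b + \frac{232}{b}$ ($s{\left(b \right)} = 4 \left(\left(b + \frac{58}{b}\right) + 63\right) = 4 \left(63 + b + \frac{58}{b}\right) = 252 + 4 b + \frac{232}{b}$)
$\sqrt{s{\left(A \right)} + 35646} = \sqrt{\left(252 + 4 \cdot \frac{1}{112} + 232 \frac{1}{\frac{1}{112}}\right) + 35646} = \sqrt{\left(252 + \frac{1}{28} + 232 \cdot 112\right) + 35646} = \sqrt{\left(252 + \frac{1}{28} + 25984\right) + 35646} = \sqrt{\frac{734609}{28} + 35646} = \sqrt{\frac{1732697}{28}} = \frac{\sqrt{12128879}}{14}$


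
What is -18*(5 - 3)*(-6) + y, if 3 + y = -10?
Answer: 203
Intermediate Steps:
y = -13 (y = -3 - 10 = -13)
-18*(5 - 3)*(-6) + y = -18*(5 - 3)*(-6) - 13 = -36*(-6) - 13 = -18*(-12) - 13 = 216 - 13 = 203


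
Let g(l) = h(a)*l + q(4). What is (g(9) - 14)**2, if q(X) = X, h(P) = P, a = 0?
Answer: 100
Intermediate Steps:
g(l) = 4 (g(l) = 0*l + 4 = 0 + 4 = 4)
(g(9) - 14)**2 = (4 - 14)**2 = (-10)**2 = 100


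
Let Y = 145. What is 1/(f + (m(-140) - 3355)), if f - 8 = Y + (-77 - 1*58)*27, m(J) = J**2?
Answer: 1/12753 ≈ 7.8413e-5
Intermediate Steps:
f = -3492 (f = 8 + (145 + (-77 - 1*58)*27) = 8 + (145 + (-77 - 58)*27) = 8 + (145 - 135*27) = 8 + (145 - 3645) = 8 - 3500 = -3492)
1/(f + (m(-140) - 3355)) = 1/(-3492 + ((-140)**2 - 3355)) = 1/(-3492 + (19600 - 3355)) = 1/(-3492 + 16245) = 1/12753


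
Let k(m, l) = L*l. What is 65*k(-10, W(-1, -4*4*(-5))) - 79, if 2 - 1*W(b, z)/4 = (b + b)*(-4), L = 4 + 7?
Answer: -17239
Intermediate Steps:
L = 11
W(b, z) = 8 + 32*b (W(b, z) = 8 - 4*(b + b)*(-4) = 8 - 4*2*b*(-4) = 8 - (-32)*b = 8 + 32*b)
k(m, l) = 11*l
65*k(-10, W(-1, -4*4*(-5))) - 79 = 65*(11*(8 + 32*(-1))) - 79 = 65*(11*(8 - 32)) - 79 = 65*(11*(-24)) - 79 = 65*(-264) - 79 = -17160 - 79 = -17239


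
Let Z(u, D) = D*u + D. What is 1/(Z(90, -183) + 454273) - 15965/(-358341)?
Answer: 6986961641/156817188420 ≈ 0.044555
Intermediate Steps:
Z(u, D) = D + D*u
1/(Z(90, -183) + 454273) - 15965/(-358341) = 1/(-183*(1 + 90) + 454273) - 15965/(-358341) = 1/(-183*91 + 454273) - 15965*(-1/358341) = 1/(-16653 + 454273) + 15965/358341 = 1/437620 + 15965/358341 = 6986961641/156817188420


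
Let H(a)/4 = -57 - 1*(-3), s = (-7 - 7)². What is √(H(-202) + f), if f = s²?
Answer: 10*√382 ≈ 195.45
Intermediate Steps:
s = 196 (s = (-14)² = 196)
f = 38416 (f = 196² = 38416)
H(a) = -216 (H(a) = 4*(-57 - 1*(-3)) = 4*(-57 + 3) = 4*(-54) = -216)
√(H(-202) + f) = √(-216 + 38416) = √38200 = 10*√382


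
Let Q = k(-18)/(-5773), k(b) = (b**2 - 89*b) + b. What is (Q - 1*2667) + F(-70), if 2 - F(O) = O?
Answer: -14982843/5773 ≈ -2595.3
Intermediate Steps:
k(b) = b**2 - 88*b
F(O) = 2 - O
Q = -1908/5773 (Q = -18*(-88 - 18)/(-5773) = -18*(-106)*(-1/5773) = 1908*(-1/5773) = -1908/5773 ≈ -0.33050)
(Q - 1*2667) + F(-70) = (-1908/5773 - 1*2667) + (2 - 1*(-70)) = (-1908/5773 - 2667) + (2 + 70) = -15398499/5773 + 72 = -14982843/5773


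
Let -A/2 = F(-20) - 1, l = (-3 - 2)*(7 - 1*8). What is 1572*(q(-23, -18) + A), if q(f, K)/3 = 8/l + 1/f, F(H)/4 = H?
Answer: 30130524/115 ≈ 2.6200e+5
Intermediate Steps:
F(H) = 4*H
l = 5 (l = -5*(7 - 8) = -5*(-1) = 5)
A = 162 (A = -2*(4*(-20) - 1) = -2*(-80 - 1) = -2*(-81) = 162)
q(f, K) = 24/5 + 3/f (q(f, K) = 3*(8/5 + 1/f) = 24/5 + 3/f)
1572*(q(-23, -18) + A) = 1572*((24/5 + 3/(-23)) + 162) = 1572*((24/5 + 3*(-1/23)) + 162) = 1572*((24/5 - 3/23) + 162) = 1572*(537/115 + 162) = 1572*(19167/115) = 30130524/115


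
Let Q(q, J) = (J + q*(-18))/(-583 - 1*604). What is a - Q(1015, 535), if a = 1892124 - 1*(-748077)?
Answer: 3133900852/1187 ≈ 2.6402e+6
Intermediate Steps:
Q(q, J) = -J/1187 + 18*q/1187 (Q(q, J) = (J - 18*q)/(-583 - 604) = (J - 18*q)/(-1187) = (J - 18*q)*(-1/1187) = -J/1187 + 18*q/1187)
a = 2640201 (a = 1892124 + 748077 = 2640201)
a - Q(1015, 535) = 2640201 - (-1/1187*535 + (18/1187)*1015) = 2640201 - (-535/1187 + 18270/1187) = 2640201 - 1*17735/1187 = 2640201 - 17735/1187 = 3133900852/1187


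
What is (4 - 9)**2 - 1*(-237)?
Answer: 262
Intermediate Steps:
(4 - 9)**2 - 1*(-237) = (-5)**2 + 237 = 25 + 237 = 262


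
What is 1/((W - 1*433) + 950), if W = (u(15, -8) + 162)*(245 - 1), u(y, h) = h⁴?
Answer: 1/1039469 ≈ 9.6203e-7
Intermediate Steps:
W = 1038952 (W = ((-8)⁴ + 162)*(245 - 1) = (4096 + 162)*244 = 4258*244 = 1038952)
1/((W - 1*433) + 950) = 1/((1038952 - 1*433) + 950) = 1/((1038952 - 433) + 950) = 1/(1038519 + 950) = 1/1039469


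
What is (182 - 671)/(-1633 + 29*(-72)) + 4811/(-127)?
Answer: -17839628/472567 ≈ -37.750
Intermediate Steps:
(182 - 671)/(-1633 + 29*(-72)) + 4811/(-127) = -489/(-1633 - 2088) + 4811*(-1/127) = -489/(-3721) - 4811/127 = -489*(-1/3721) - 4811/127 = 489/3721 - 4811/127 = -17839628/472567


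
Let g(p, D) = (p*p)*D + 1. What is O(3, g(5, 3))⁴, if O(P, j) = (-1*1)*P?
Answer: 81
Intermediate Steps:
g(p, D) = 1 + D*p² (g(p, D) = p²*D + 1 = D*p² + 1 = 1 + D*p²)
O(P, j) = -P
O(3, g(5, 3))⁴ = (-1*3)⁴ = (-3)⁴ = 81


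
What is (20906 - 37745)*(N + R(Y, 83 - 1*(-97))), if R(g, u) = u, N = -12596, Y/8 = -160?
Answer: 209073024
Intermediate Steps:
Y = -1280 (Y = 8*(-160) = -1280)
(20906 - 37745)*(N + R(Y, 83 - 1*(-97))) = (20906 - 37745)*(-12596 + (83 - 1*(-97))) = -16839*(-12596 + (83 + 97)) = -16839*(-12596 + 180) = -16839*(-12416) = 209073024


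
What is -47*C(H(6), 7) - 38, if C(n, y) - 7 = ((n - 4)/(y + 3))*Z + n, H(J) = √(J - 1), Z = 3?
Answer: -1553/5 - 611*√5/10 ≈ -447.22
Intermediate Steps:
H(J) = √(-1 + J)
C(n, y) = 7 + n + 3*(-4 + n)/(3 + y) (C(n, y) = 7 + (((n - 4)/(y + 3))*3 + n) = 7 + (((-4 + n)/(3 + y))*3 + n) = 7 + (3*(-4 + n)/(3 + y) + n) = 7 + (n + 3*(-4 + n)/(3 + y)) = 7 + n + 3*(-4 + n)/(3 + y))
-47*C(H(6), 7) - 38 = -47*(9 + 6*√(-1 + 6) + 7*7 + √(-1 + 6)*7)/(3 + 7) - 38 = -47*(9 + 6*√5 + 49 + √5*7)/10 - 38 = -47*(9 + 6*√5 + 49 + 7*√5)/10 - 38 = -47*(58 + 13*√5)/10 - 38 = -47*(29/5 + 13*√5/10) - 38 = (-1363/5 - 611*√5/10) - 38 = -1553/5 - 611*√5/10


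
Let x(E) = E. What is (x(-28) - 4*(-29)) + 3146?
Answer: 3234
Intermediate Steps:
(x(-28) - 4*(-29)) + 3146 = (-28 - 4*(-29)) + 3146 = (-28 + 116) + 3146 = 88 + 3146 = 3234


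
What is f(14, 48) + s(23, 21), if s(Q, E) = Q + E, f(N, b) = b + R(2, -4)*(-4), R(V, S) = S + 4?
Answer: 92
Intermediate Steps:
R(V, S) = 4 + S
f(N, b) = b (f(N, b) = b + (4 - 4)*(-4) = b + 0*(-4) = b + 0 = b)
s(Q, E) = E + Q
f(14, 48) + s(23, 21) = 48 + (21 + 23) = 48 + 44 = 92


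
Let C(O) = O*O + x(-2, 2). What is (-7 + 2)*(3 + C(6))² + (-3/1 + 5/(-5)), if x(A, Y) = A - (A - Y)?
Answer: -8409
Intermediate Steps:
x(A, Y) = Y (x(A, Y) = A + (Y - A) = Y)
C(O) = 2 + O² (C(O) = O*O + 2 = O² + 2 = 2 + O²)
(-7 + 2)*(3 + C(6))² + (-3/1 + 5/(-5)) = (-7 + 2)*(3 + (2 + 6²))² + (-3/1 + 5/(-5)) = -5*(3 + (2 + 36))² + (-3*1 + 5*(-⅕)) = -5*(3 + 38)² + (-3 - 1) = -5*41² - 4 = -5*1681 - 4 = -8405 - 4 = -8409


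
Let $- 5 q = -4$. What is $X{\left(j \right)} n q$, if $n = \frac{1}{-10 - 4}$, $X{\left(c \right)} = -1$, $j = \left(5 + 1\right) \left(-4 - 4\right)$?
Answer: $\frac{2}{35} \approx 0.057143$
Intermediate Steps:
$j = -48$ ($j = 6 \left(-8\right) = -48$)
$q = \frac{4}{5}$ ($q = \left(- \frac{1}{5}\right) \left(-4\right) = \frac{4}{5} \approx 0.8$)
$n = - \frac{1}{14}$ ($n = \frac{1}{-14} = - \frac{1}{14} \approx -0.071429$)
$X{\left(j \right)} n q = \left(-1\right) \left(- \frac{1}{14}\right) \frac{4}{5} = \frac{1}{14} \cdot \frac{4}{5} = \frac{2}{35}$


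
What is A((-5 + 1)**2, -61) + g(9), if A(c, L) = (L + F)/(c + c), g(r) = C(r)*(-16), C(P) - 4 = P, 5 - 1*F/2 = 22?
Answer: -6751/32 ≈ -210.97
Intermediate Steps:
F = -34 (F = 10 - 2*22 = 10 - 44 = -34)
C(P) = 4 + P
g(r) = -64 - 16*r (g(r) = (4 + r)*(-16) = -64 - 16*r)
A(c, L) = (-34 + L)/(2*c) (A(c, L) = (L - 34)/(c + c) = (-34 + L)/((2*c)) = (-34 + L)*(1/(2*c)) = (-34 + L)/(2*c))
A((-5 + 1)**2, -61) + g(9) = (-34 - 61)/(2*((-5 + 1)**2)) + (-64 - 16*9) = (1/2)*(-95)/(-4)**2 + (-64 - 144) = (1/2)*(-95)/16 - 208 = (1/2)*(1/16)*(-95) - 208 = -95/32 - 208 = -6751/32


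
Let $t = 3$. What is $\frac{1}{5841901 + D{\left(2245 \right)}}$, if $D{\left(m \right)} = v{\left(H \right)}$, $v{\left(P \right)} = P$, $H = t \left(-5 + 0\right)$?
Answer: $\frac{1}{5841886} \approx 1.7118 \cdot 10^{-7}$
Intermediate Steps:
$H = -15$ ($H = 3 \left(-5 + 0\right) = 3 \left(-5\right) = -15$)
$D{\left(m \right)} = -15$
$\frac{1}{5841901 + D{\left(2245 \right)}} = \frac{1}{5841901 - 15} = \frac{1}{5841886}$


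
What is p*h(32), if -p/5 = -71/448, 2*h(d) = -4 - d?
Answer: -3195/224 ≈ -14.263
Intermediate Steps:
h(d) = -2 - d/2 (h(d) = (-4 - d)/2 = -2 - d/2)
p = 355/448 (p = -(-355)/448 = -5*(-71/448) = 355/448 ≈ 0.79241)
p*h(32) = 355*(-2 - 1/2*32)/448 = 355*(-2 - 16)/448 = (355/448)*(-18) = -3195/224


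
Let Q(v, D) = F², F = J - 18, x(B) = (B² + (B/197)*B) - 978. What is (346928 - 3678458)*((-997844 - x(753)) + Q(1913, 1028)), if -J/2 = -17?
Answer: 1028109998086560/197 ≈ 5.2188e+12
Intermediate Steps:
J = 34 (J = -2*(-17) = 34)
x(B) = -978 + 198*B²/197 (x(B) = (B² + (B*(1/197))*B) - 978 = (B² + (B/197)*B) - 978 = (B² + B²/197) - 978 = 198*B²/197 - 978 = -978 + 198*B²/197)
F = 16 (F = 34 - 18 = 16)
Q(v, D) = 256 (Q(v, D) = 16² = 256)
(346928 - 3678458)*((-997844 - x(753)) + Q(1913, 1028)) = (346928 - 3678458)*((-997844 - (-978 + (198/197)*753²)) + 256) = -3331530*((-997844 - (-978 + (198/197)*567009)) + 256) = -3331530*((-997844 - (-978 + 112267782/197)) + 256) = -3331530*((-997844 - 1*112075116/197) + 256) = -3331530*((-997844 - 112075116/197) + 256) = -3331530*(-308650384/197 + 256) = -3331530*(-308599952/197) = 1028109998086560/197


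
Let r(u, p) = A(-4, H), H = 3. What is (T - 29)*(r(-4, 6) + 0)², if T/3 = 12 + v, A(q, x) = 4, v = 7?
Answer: 448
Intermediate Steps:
r(u, p) = 4
T = 57 (T = 3*(12 + 7) = 3*19 = 57)
(T - 29)*(r(-4, 6) + 0)² = (57 - 29)*(4 + 0)² = 28*4² = 28*16 = 448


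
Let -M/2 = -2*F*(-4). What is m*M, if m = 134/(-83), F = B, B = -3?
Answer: -6432/83 ≈ -77.494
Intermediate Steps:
F = -3
M = 48 (M = -2*(-2*(-3))*(-4) = -12*(-4) = -2*(-24) = 48)
m = -134/83 (m = 134*(-1/83) = -134/83 ≈ -1.6145)
m*M = -134/83*48 = -6432/83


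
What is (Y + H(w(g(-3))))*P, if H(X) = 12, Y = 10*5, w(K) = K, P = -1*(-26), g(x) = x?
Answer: 1612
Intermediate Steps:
P = 26
Y = 50
(Y + H(w(g(-3))))*P = (50 + 12)*26 = 62*26 = 1612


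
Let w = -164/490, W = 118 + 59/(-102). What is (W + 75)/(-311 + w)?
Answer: -4808615/7780254 ≈ -0.61805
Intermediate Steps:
W = 11977/102 (W = 118 + 59*(-1/102) = 118 - 59/102 = 11977/102 ≈ 117.42)
w = -82/245 (w = -164*1/490 = -82/245 ≈ -0.33469)
(W + 75)/(-311 + w) = (11977/102 + 75)/(-311 - 82/245) = 19627/(102*(-76277/245)) = (19627/102)*(-245/76277) = -4808615/7780254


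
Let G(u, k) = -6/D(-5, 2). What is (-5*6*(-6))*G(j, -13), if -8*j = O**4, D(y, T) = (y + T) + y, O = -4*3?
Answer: 135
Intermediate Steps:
O = -12
D(y, T) = T + 2*y (D(y, T) = (T + y) + y = T + 2*y)
j = -2592 (j = -1/8*(-12)**4 = -1/8*20736 = -2592)
G(u, k) = 3/4 (G(u, k) = -6/(2 + 2*(-5)) = -6/(2 - 10) = -6/(-8) = -6*(-1/8) = 3/4)
(-5*6*(-6))*G(j, -13) = (-5*6*(-6))*(3/4) = -30*(-6)*(3/4) = 180*(3/4) = 135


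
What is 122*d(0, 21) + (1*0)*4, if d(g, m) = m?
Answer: 2562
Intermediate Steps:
122*d(0, 21) + (1*0)*4 = 122*21 + (1*0)*4 = 2562 + 0*4 = 2562 + 0 = 2562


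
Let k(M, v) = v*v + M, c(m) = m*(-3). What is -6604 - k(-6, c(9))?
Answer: -7327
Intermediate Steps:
c(m) = -3*m
k(M, v) = M + v**2 (k(M, v) = v**2 + M = M + v**2)
-6604 - k(-6, c(9)) = -6604 - (-6 + (-3*9)**2) = -6604 - (-6 + (-27)**2) = -6604 - (-6 + 729) = -6604 - 1*723 = -6604 - 723 = -7327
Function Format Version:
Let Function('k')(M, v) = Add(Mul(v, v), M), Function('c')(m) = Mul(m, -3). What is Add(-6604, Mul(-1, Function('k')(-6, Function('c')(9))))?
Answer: -7327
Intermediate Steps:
Function('c')(m) = Mul(-3, m)
Function('k')(M, v) = Add(M, Pow(v, 2)) (Function('k')(M, v) = Add(Pow(v, 2), M) = Add(M, Pow(v, 2)))
Add(-6604, Mul(-1, Function('k')(-6, Function('c')(9)))) = Add(-6604, Mul(-1, Add(-6, Pow(Mul(-3, 9), 2)))) = Add(-6604, Mul(-1, Add(-6, Pow(-27, 2)))) = Add(-6604, Mul(-1, Add(-6, 729))) = Add(-6604, Mul(-1, 723)) = Add(-6604, -723) = -7327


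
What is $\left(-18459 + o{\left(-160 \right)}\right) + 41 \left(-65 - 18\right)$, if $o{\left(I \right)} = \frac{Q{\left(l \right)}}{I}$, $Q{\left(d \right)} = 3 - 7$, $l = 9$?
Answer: $- \frac{874479}{40} \approx -21862.0$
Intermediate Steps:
$Q{\left(d \right)} = -4$ ($Q{\left(d \right)} = 3 - 7 = -4$)
$o{\left(I \right)} = - \frac{4}{I}$
$\left(-18459 + o{\left(-160 \right)}\right) + 41 \left(-65 - 18\right) = \left(-18459 - \frac{4}{-160}\right) + 41 \left(-65 - 18\right) = \left(-18459 - - \frac{1}{40}\right) + 41 \left(-83\right) = \left(-18459 + \frac{1}{40}\right) - 3403 = - \frac{738359}{40} - 3403 = - \frac{874479}{40}$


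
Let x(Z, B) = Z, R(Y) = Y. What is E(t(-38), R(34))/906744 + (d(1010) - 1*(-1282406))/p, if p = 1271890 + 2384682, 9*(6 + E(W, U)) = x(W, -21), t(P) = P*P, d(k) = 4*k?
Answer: 1312922170187/3730021561764 ≈ 0.35199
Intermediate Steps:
t(P) = P²
E(W, U) = -6 + W/9
p = 3656572
E(t(-38), R(34))/906744 + (d(1010) - 1*(-1282406))/p = (-6 + (⅑)*(-38)²)/906744 + (4*1010 - 1*(-1282406))/3656572 = (-6 + (⅑)*1444)*(1/906744) + (4040 + 1282406)*(1/3656572) = (-6 + 1444/9)*(1/906744) + 1286446*(1/3656572) = (1390/9)*(1/906744) + 643223/1828286 = 695/4080348 + 643223/1828286 = 1312922170187/3730021561764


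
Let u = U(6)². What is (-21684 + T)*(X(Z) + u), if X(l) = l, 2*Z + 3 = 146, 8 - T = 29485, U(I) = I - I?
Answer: -7316023/2 ≈ -3.6580e+6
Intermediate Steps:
U(I) = 0
T = -29477 (T = 8 - 1*29485 = 8 - 29485 = -29477)
u = 0 (u = 0² = 0)
Z = 143/2 (Z = -3/2 + (½)*146 = -3/2 + 73 = 143/2 ≈ 71.500)
(-21684 + T)*(X(Z) + u) = (-21684 - 29477)*(143/2 + 0) = -51161*143/2 = -7316023/2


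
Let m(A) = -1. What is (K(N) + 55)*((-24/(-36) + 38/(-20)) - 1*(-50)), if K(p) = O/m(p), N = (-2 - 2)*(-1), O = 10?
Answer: 4389/2 ≈ 2194.5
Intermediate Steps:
N = 4 (N = -4*(-1) = 4)
K(p) = -10 (K(p) = 10/(-1) = 10*(-1) = -10)
(K(N) + 55)*((-24/(-36) + 38/(-20)) - 1*(-50)) = (-10 + 55)*((-24/(-36) + 38/(-20)) - 1*(-50)) = 45*((-24*(-1/36) + 38*(-1/20)) + 50) = 45*((⅔ - 19/10) + 50) = 45*(-37/30 + 50) = 45*(1463/30) = 4389/2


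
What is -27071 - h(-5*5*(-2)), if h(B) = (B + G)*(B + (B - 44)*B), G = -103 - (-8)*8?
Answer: -30921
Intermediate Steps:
G = -39 (G = -103 - 1*(-64) = -103 + 64 = -39)
h(B) = (-39 + B)*(B + B*(-44 + B)) (h(B) = (B - 39)*(B + (B - 44)*B) = (-39 + B)*(B + (-44 + B)*B) = (-39 + B)*(B + B*(-44 + B)))
-27071 - h(-5*5*(-2)) = -27071 - -5*5*(-2)*(1677 + (-5*5*(-2))² - 82*(-5*5)*(-2)) = -27071 - (-25*(-2))*(1677 + (-25*(-2))² - (-2050)*(-2)) = -27071 - 50*(1677 + 50² - 82*50) = -27071 - 50*(1677 + 2500 - 4100) = -27071 - 50*77 = -27071 - 1*3850 = -27071 - 3850 = -30921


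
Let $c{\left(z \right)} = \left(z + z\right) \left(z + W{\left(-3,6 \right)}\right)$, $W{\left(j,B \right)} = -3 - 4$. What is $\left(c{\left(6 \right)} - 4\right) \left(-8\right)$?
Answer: $128$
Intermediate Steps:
$W{\left(j,B \right)} = -7$
$c{\left(z \right)} = 2 z \left(-7 + z\right)$ ($c{\left(z \right)} = \left(z + z\right) \left(z - 7\right) = 2 z \left(-7 + z\right)$)
$\left(c{\left(6 \right)} - 4\right) \left(-8\right) = \left(2 \cdot 6 \left(-7 + 6\right) - 4\right) \left(-8\right) = \left(2 \cdot 6 \left(-1\right) - 4\right) \left(-8\right) = \left(-12 - 4\right) \left(-8\right) = \left(-16\right) \left(-8\right) = 128$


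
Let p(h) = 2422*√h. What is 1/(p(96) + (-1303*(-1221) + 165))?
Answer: 1353/2152317320 - 173*√6/45198663720 ≈ 6.1925e-7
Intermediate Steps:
1/(p(96) + (-1303*(-1221) + 165)) = 1/(2422*√96 + (-1303*(-1221) + 165)) = 1/(2422*(4*√6) + (1590963 + 165)) = 1/(9688*√6 + 1591128) = 1/(1591128 + 9688*√6)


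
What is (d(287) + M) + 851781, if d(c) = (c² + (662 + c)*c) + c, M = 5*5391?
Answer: 1233755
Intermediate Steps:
M = 26955
d(c) = c + c² + c*(662 + c) (d(c) = (c² + c*(662 + c)) + c = c + c² + c*(662 + c))
(d(287) + M) + 851781 = (287*(663 + 2*287) + 26955) + 851781 = (287*(663 + 574) + 26955) + 851781 = (287*1237 + 26955) + 851781 = (355019 + 26955) + 851781 = 381974 + 851781 = 1233755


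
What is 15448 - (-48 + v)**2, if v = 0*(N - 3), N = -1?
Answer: 13144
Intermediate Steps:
v = 0 (v = 0*(-1 - 3) = 0*(-4) = 0)
15448 - (-48 + v)**2 = 15448 - (-48 + 0)**2 = 15448 - 1*(-48)**2 = 15448 - 1*2304 = 15448 - 2304 = 13144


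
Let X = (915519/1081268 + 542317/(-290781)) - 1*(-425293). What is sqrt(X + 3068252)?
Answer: sqrt(9593177197059665578901806579)/52402031718 ≈ 1869.1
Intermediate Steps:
X = 133716983478172627/314412190308 (X = (915519*(1/1081268) + 542317*(-1/290781)) + 425293 = (915519/1081268 - 542317/290781) + 425293 = -320174487617/314412190308 + 425293 = 133716983478172627/314412190308 ≈ 4.2529e+5)
sqrt(X + 3068252) = sqrt(133716983478172627/314412190308 + 3068252) = sqrt(1098412815215074243/314412190308) = sqrt(9593177197059665578901806579)/52402031718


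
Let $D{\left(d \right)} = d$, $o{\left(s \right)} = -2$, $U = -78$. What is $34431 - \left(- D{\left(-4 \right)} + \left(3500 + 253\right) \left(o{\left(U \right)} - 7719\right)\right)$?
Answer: $29011340$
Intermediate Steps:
$34431 - \left(- D{\left(-4 \right)} + \left(3500 + 253\right) \left(o{\left(U \right)} - 7719\right)\right) = 34431 - \left(4 + \left(3500 + 253\right) \left(-2 - 7719\right)\right) = 34431 - \left(4 + 3753 \left(-7721\right)\right) = 34431 - -28976909 = 34431 + \left(-4 + 28976913\right) = 34431 + 28976909 = 29011340$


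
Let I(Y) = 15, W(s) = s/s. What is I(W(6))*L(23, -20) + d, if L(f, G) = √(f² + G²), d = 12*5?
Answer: 60 + 15*√929 ≈ 517.19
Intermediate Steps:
W(s) = 1
d = 60
L(f, G) = √(G² + f²)
I(W(6))*L(23, -20) + d = 15*√((-20)² + 23²) + 60 = 15*√(400 + 529) + 60 = 15*√929 + 60 = 60 + 15*√929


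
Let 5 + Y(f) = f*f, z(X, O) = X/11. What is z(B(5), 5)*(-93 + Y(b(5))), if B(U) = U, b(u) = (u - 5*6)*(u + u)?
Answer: 312010/11 ≈ 28365.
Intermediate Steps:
b(u) = 2*u*(-30 + u) (b(u) = (u - 30)*(2*u) = (-30 + u)*(2*u) = 2*u*(-30 + u))
z(X, O) = X/11 (z(X, O) = X*(1/11) = X/11)
Y(f) = -5 + f² (Y(f) = -5 + f*f = -5 + f²)
z(B(5), 5)*(-93 + Y(b(5))) = ((1/11)*5)*(-93 + (-5 + (2*5*(-30 + 5))²)) = 5*(-93 + (-5 + (2*5*(-25))²))/11 = 5*(-93 + (-5 + (-250)²))/11 = 5*(-93 + (-5 + 62500))/11 = 5*(-93 + 62495)/11 = (5/11)*62402 = 312010/11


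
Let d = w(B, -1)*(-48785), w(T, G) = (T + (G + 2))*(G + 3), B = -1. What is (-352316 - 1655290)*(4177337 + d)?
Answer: -8386446825222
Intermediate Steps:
w(T, G) = (3 + G)*(2 + G + T) (w(T, G) = (T + (2 + G))*(3 + G) = (2 + G + T)*(3 + G) = (3 + G)*(2 + G + T))
d = 0 (d = (6 + (-1)**2 + 3*(-1) + 5*(-1) - 1*(-1))*(-48785) = (6 + 1 - 3 - 5 + 1)*(-48785) = 0*(-48785) = 0)
(-352316 - 1655290)*(4177337 + d) = (-352316 - 1655290)*(4177337 + 0) = -2007606*4177337 = -8386446825222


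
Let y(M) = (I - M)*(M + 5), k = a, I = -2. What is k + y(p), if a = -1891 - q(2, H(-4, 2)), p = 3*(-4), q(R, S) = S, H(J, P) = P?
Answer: -1963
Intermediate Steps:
p = -12
a = -1893 (a = -1891 - 1*2 = -1891 - 2 = -1893)
k = -1893
y(M) = (-2 - M)*(5 + M) (y(M) = (-2 - M)*(M + 5) = (-2 - M)*(5 + M))
k + y(p) = -1893 + (-10 - 1*(-12)² - 7*(-12)) = -1893 + (-10 - 1*144 + 84) = -1893 + (-10 - 144 + 84) = -1893 - 70 = -1963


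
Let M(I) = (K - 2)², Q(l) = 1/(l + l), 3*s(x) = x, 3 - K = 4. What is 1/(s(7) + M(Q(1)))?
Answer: 3/34 ≈ 0.088235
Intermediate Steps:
K = -1 (K = 3 - 1*4 = 3 - 4 = -1)
s(x) = x/3
Q(l) = 1/(2*l)
M(I) = 9 (M(I) = (-1 - 2)² = (-3)² = 9)
1/(s(7) + M(Q(1))) = 1/((⅓)*7 + 9) = 1/(7/3 + 9) = 1/(34/3) = 3/34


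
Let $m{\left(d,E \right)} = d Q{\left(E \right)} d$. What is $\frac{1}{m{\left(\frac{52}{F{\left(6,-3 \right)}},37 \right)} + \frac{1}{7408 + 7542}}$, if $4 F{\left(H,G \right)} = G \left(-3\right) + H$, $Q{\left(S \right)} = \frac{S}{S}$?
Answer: $\frac{134550}{25871881} \approx 0.0052006$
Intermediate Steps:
$Q{\left(S \right)} = 1$
$F{\left(H,G \right)} = - \frac{3 G}{4} + \frac{H}{4}$ ($F{\left(H,G \right)} = \frac{G \left(-3\right) + H}{4} = \frac{- 3 G + H}{4} = \frac{H - 3 G}{4} = - \frac{3 G}{4} + \frac{H}{4}$)
$m{\left(d,E \right)} = d^{2}$ ($m{\left(d,E \right)} = d 1 d = d d = d^{2}$)
$\frac{1}{m{\left(\frac{52}{F{\left(6,-3 \right)}},37 \right)} + \frac{1}{7408 + 7542}} = \frac{1}{\left(\frac{52}{\left(- \frac{3}{4}\right) \left(-3\right) + \frac{1}{4} \cdot 6}\right)^{2} + \frac{1}{7408 + 7542}} = \frac{1}{\left(\frac{52}{\frac{9}{4} + \frac{3}{2}}\right)^{2} + \frac{1}{14950}} = \frac{1}{\left(\frac{52}{\frac{15}{4}}\right)^{2} + \frac{1}{14950}} = \frac{1}{\left(52 \cdot \frac{4}{15}\right)^{2} + \frac{1}{14950}} = \frac{1}{\left(\frac{208}{15}\right)^{2} + \frac{1}{14950}} = \frac{1}{\frac{43264}{225} + \frac{1}{14950}} = \frac{1}{\frac{25871881}{134550}} = \frac{134550}{25871881}$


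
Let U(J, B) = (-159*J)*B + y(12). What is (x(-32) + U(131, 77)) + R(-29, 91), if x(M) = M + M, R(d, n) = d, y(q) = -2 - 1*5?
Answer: -1603933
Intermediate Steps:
y(q) = -7 (y(q) = -2 - 5 = -7)
U(J, B) = -7 - 159*B*J (U(J, B) = (-159*J)*B - 7 = -159*B*J - 7 = -7 - 159*B*J)
x(M) = 2*M
(x(-32) + U(131, 77)) + R(-29, 91) = (2*(-32) + (-7 - 159*77*131)) - 29 = (-64 + (-7 - 1603833)) - 29 = (-64 - 1603840) - 29 = -1603904 - 29 = -1603933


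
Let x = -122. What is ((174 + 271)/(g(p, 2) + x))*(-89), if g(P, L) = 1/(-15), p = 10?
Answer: 594075/1831 ≈ 324.45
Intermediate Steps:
g(P, L) = -1/15
((174 + 271)/(g(p, 2) + x))*(-89) = ((174 + 271)/(-1/15 - 122))*(-89) = (445/(-1831/15))*(-89) = (445*(-15/1831))*(-89) = -6675/1831*(-89) = 594075/1831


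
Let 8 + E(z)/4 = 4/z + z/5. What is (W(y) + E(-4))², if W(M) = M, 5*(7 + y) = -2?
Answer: 54289/25 ≈ 2171.6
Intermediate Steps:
y = -37/5 (y = -7 + (⅕)*(-2) = -7 - ⅖ = -37/5 ≈ -7.4000)
E(z) = -32 + 16/z + 4*z/5 (E(z) = -32 + 4*(4/z + z/5) = -32 + (16/z + 4*z/5) = -32 + 16/z + 4*z/5)
(W(y) + E(-4))² = (-37/5 + (-32 + 16/(-4) + (⅘)*(-4)))² = (-37/5 + (-32 + 16*(-¼) - 16/5))² = (-37/5 + (-32 - 4 - 16/5))² = (-37/5 - 196/5)² = (-233/5)² = 54289/25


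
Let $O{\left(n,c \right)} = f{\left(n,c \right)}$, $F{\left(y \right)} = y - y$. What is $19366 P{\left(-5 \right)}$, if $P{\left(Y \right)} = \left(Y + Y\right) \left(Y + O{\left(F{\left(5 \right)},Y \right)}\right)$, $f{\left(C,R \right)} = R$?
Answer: $1936600$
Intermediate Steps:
$F{\left(y \right)} = 0$
$O{\left(n,c \right)} = c$
$P{\left(Y \right)} = 4 Y^{2}$ ($P{\left(Y \right)} = \left(Y + Y\right) \left(Y + Y\right) = 2 Y 2 Y = 4 Y^{2}$)
$19366 P{\left(-5 \right)} = 19366 \cdot 4 \left(-5\right)^{2} = 19366 \cdot 4 \cdot 25 = 19366 \cdot 100 = 1936600$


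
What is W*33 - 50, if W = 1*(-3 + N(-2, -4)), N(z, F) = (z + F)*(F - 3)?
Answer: 1237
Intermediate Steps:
N(z, F) = (-3 + F)*(F + z) (N(z, F) = (F + z)*(-3 + F) = (-3 + F)*(F + z))
W = 39 (W = 1*(-3 + ((-4)**2 - 3*(-4) - 3*(-2) - 4*(-2))) = 1*(-3 + (16 + 12 + 6 + 8)) = 1*(-3 + 42) = 1*39 = 39)
W*33 - 50 = 39*33 - 50 = 1287 - 50 = 1237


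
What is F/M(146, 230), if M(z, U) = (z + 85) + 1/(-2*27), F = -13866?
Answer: -748764/12473 ≈ -60.031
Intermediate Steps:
M(z, U) = 4589/54 + z (M(z, U) = (85 + z) + 1/(-54) = (85 + z) - 1/54 = 4589/54 + z)
F/M(146, 230) = -13866/(4589/54 + 146) = -13866/12473/54 = -13866*54/12473 = -748764/12473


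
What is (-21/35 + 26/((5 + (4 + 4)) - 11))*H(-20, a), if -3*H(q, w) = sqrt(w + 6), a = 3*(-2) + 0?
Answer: 0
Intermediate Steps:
a = -6 (a = -6 + 0 = -6)
H(q, w) = -sqrt(6 + w)/3 (H(q, w) = -sqrt(w + 6)/3 = -sqrt(6 + w)/3)
(-21/35 + 26/((5 + (4 + 4)) - 11))*H(-20, a) = (-21/35 + 26/((5 + (4 + 4)) - 11))*(-sqrt(6 - 6)/3) = (-21*1/35 + 26/((5 + 8) - 11))*(-sqrt(0)/3) = (-3/5 + 26/(13 - 11))*(-1/3*0) = (-3/5 + 26/2)*0 = (-3/5 + 26*(1/2))*0 = (-3/5 + 13)*0 = (62/5)*0 = 0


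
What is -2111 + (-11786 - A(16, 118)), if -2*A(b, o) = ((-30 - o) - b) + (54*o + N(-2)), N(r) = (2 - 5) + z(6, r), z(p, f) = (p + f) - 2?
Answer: -21587/2 ≈ -10794.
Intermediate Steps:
z(p, f) = -2 + f + p (z(p, f) = (f + p) - 2 = -2 + f + p)
N(r) = 1 + r (N(r) = (2 - 5) + (-2 + r + 6) = -3 + (4 + r) = 1 + r)
A(b, o) = 31/2 + b/2 - 53*o/2 (A(b, o) = -(((-30 - o) - b) + (54*o + (1 - 2)))/2 = -((-30 - b - o) + (54*o - 1))/2 = -((-30 - b - o) + (-1 + 54*o))/2 = -(-31 - b + 53*o)/2 = 31/2 + b/2 - 53*o/2)
-2111 + (-11786 - A(16, 118)) = -2111 + (-11786 - (31/2 + (½)*16 - 53/2*118)) = -2111 + (-11786 - (31/2 + 8 - 3127)) = -2111 + (-11786 - 1*(-6207/2)) = -2111 + (-11786 + 6207/2) = -2111 - 17365/2 = -21587/2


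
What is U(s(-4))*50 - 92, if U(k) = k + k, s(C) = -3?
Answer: -392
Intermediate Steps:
U(k) = 2*k
U(s(-4))*50 - 92 = (2*(-3))*50 - 92 = -6*50 - 92 = -300 - 92 = -392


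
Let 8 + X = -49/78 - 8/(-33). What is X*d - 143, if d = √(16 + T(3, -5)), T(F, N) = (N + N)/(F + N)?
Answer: -143 - 7195*√21/858 ≈ -181.43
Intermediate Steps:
T(F, N) = 2*N/(F + N) (T(F, N) = (2*N)/(F + N) = 2*N/(F + N))
d = √21 (d = √(16 + 2*(-5)/(3 - 5)) = √(16 + 2*(-5)/(-2)) = √(16 + 2*(-5)*(-½)) = √(16 + 5) = √21 ≈ 4.5826)
X = -7195/858 (X = -8 + (-49/78 - 8/(-33)) = -8 + (-49*1/78 - 8*(-1/33)) = -8 + (-49/78 + 8/33) = -8 - 331/858 = -7195/858 ≈ -8.3858)
X*d - 143 = -7195*√21/858 - 143 = -143 - 7195*√21/858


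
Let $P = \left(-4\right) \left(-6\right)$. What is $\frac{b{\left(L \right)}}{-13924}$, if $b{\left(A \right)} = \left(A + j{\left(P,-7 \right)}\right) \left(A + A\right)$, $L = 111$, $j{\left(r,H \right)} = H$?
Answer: $- \frac{5772}{3481} \approx -1.6581$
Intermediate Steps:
$P = 24$
$b{\left(A \right)} = 2 A \left(-7 + A\right)$ ($b{\left(A \right)} = \left(A - 7\right) \left(A + A\right) = \left(-7 + A\right) 2 A = 2 A \left(-7 + A\right)$)
$\frac{b{\left(L \right)}}{-13924} = \frac{2 \cdot 111 \left(-7 + 111\right)}{-13924} = 2 \cdot 111 \cdot 104 \left(- \frac{1}{13924}\right) = 23088 \left(- \frac{1}{13924}\right) = - \frac{5772}{3481}$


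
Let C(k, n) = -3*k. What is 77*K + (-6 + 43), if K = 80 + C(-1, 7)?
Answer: 6428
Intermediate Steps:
K = 83 (K = 80 - 3*(-1) = 80 + 3 = 83)
77*K + (-6 + 43) = 77*83 + (-6 + 43) = 6391 + 37 = 6428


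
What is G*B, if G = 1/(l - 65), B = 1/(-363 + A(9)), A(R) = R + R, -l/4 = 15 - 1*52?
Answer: -1/28635 ≈ -3.4922e-5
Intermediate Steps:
l = 148 (l = -4*(15 - 1*52) = -4*(15 - 52) = -4*(-37) = 148)
A(R) = 2*R
B = -1/345 (B = 1/(-363 + 2*9) = 1/(-363 + 18) = 1/(-345) = -1/345 ≈ -0.0028986)
G = 1/83 (G = 1/(148 - 65) = 1/83 ≈ 0.012048)
G*B = (1/83)*(-1/345) = -1/28635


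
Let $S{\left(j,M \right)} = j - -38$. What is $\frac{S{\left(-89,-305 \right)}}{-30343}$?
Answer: $\frac{51}{30343} \approx 0.0016808$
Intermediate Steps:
$S{\left(j,M \right)} = 38 + j$ ($S{\left(j,M \right)} = j + 38 = 38 + j$)
$\frac{S{\left(-89,-305 \right)}}{-30343} = \frac{38 - 89}{-30343} = \left(-51\right) \left(- \frac{1}{30343}\right) = \frac{51}{30343}$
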